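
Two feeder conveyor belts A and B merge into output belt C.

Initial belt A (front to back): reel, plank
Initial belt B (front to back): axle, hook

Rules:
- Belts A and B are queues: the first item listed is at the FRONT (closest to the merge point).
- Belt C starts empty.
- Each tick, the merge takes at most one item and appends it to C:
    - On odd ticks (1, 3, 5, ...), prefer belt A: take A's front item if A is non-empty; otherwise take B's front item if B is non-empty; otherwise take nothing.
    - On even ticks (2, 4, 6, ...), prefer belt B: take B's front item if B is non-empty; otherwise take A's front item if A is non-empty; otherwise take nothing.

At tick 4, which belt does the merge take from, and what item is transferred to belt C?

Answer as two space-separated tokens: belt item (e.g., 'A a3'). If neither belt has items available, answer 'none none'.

Answer: B hook

Derivation:
Tick 1: prefer A, take reel from A; A=[plank] B=[axle,hook] C=[reel]
Tick 2: prefer B, take axle from B; A=[plank] B=[hook] C=[reel,axle]
Tick 3: prefer A, take plank from A; A=[-] B=[hook] C=[reel,axle,plank]
Tick 4: prefer B, take hook from B; A=[-] B=[-] C=[reel,axle,plank,hook]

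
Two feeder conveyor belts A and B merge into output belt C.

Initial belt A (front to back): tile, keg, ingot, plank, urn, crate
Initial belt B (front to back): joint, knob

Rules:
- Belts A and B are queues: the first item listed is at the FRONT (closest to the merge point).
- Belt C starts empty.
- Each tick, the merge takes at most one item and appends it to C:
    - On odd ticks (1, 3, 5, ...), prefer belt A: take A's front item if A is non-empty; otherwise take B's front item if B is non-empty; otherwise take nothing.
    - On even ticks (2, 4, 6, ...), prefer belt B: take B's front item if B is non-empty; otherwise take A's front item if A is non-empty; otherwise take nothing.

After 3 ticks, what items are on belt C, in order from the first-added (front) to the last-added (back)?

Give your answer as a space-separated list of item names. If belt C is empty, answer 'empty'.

Answer: tile joint keg

Derivation:
Tick 1: prefer A, take tile from A; A=[keg,ingot,plank,urn,crate] B=[joint,knob] C=[tile]
Tick 2: prefer B, take joint from B; A=[keg,ingot,plank,urn,crate] B=[knob] C=[tile,joint]
Tick 3: prefer A, take keg from A; A=[ingot,plank,urn,crate] B=[knob] C=[tile,joint,keg]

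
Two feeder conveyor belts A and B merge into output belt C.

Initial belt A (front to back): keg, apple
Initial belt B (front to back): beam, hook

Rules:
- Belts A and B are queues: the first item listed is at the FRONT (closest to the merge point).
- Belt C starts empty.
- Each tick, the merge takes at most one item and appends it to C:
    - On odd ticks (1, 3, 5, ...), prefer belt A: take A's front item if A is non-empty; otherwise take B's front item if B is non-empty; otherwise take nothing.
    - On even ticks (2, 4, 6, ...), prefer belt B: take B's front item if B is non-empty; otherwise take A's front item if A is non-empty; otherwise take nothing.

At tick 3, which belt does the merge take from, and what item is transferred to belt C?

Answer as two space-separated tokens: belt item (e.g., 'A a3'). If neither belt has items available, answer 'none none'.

Answer: A apple

Derivation:
Tick 1: prefer A, take keg from A; A=[apple] B=[beam,hook] C=[keg]
Tick 2: prefer B, take beam from B; A=[apple] B=[hook] C=[keg,beam]
Tick 3: prefer A, take apple from A; A=[-] B=[hook] C=[keg,beam,apple]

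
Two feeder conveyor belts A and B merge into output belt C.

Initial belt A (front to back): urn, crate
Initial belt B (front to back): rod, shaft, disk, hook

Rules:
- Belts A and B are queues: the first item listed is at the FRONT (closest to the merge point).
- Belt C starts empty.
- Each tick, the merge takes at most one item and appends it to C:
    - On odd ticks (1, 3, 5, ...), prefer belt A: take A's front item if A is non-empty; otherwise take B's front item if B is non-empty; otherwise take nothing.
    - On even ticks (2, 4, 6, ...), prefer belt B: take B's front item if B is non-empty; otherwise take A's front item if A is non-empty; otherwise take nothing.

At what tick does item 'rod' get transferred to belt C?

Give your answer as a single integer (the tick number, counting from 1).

Answer: 2

Derivation:
Tick 1: prefer A, take urn from A; A=[crate] B=[rod,shaft,disk,hook] C=[urn]
Tick 2: prefer B, take rod from B; A=[crate] B=[shaft,disk,hook] C=[urn,rod]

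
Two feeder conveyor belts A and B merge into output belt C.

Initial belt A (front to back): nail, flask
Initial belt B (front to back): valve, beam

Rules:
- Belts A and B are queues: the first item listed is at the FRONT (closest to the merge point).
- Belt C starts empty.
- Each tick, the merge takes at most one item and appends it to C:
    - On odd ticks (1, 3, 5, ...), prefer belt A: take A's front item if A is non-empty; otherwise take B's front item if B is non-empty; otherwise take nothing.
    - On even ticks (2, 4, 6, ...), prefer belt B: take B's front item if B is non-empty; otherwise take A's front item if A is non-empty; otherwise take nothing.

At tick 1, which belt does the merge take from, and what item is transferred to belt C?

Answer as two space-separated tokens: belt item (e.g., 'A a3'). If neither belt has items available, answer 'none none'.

Tick 1: prefer A, take nail from A; A=[flask] B=[valve,beam] C=[nail]

Answer: A nail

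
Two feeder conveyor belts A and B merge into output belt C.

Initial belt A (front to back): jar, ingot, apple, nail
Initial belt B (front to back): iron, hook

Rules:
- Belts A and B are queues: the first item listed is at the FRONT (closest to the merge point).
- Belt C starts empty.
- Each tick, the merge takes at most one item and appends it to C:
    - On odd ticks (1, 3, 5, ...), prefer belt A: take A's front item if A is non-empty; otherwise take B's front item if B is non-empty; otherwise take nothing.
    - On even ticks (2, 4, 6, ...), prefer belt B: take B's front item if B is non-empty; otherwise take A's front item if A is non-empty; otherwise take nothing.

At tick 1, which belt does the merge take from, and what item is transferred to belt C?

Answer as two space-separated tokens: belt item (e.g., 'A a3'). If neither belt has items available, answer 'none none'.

Tick 1: prefer A, take jar from A; A=[ingot,apple,nail] B=[iron,hook] C=[jar]

Answer: A jar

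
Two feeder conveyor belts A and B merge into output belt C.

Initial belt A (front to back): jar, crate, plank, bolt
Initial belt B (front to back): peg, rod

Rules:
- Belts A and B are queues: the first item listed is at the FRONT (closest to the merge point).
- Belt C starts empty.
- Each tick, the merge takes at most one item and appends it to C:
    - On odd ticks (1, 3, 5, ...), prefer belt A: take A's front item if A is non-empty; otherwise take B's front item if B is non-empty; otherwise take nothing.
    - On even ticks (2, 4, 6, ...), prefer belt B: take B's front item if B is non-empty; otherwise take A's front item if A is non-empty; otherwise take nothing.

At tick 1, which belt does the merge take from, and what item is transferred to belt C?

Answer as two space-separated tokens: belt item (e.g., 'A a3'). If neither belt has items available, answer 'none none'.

Tick 1: prefer A, take jar from A; A=[crate,plank,bolt] B=[peg,rod] C=[jar]

Answer: A jar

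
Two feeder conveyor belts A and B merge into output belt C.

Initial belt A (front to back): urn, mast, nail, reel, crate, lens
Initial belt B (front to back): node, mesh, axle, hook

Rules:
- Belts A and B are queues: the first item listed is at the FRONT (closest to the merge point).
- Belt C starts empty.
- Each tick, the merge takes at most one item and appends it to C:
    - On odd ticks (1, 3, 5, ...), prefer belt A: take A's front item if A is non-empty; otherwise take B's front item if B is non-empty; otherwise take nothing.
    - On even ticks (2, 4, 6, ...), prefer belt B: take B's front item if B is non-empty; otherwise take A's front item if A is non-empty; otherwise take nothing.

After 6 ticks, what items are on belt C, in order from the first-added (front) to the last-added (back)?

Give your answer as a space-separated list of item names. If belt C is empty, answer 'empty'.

Tick 1: prefer A, take urn from A; A=[mast,nail,reel,crate,lens] B=[node,mesh,axle,hook] C=[urn]
Tick 2: prefer B, take node from B; A=[mast,nail,reel,crate,lens] B=[mesh,axle,hook] C=[urn,node]
Tick 3: prefer A, take mast from A; A=[nail,reel,crate,lens] B=[mesh,axle,hook] C=[urn,node,mast]
Tick 4: prefer B, take mesh from B; A=[nail,reel,crate,lens] B=[axle,hook] C=[urn,node,mast,mesh]
Tick 5: prefer A, take nail from A; A=[reel,crate,lens] B=[axle,hook] C=[urn,node,mast,mesh,nail]
Tick 6: prefer B, take axle from B; A=[reel,crate,lens] B=[hook] C=[urn,node,mast,mesh,nail,axle]

Answer: urn node mast mesh nail axle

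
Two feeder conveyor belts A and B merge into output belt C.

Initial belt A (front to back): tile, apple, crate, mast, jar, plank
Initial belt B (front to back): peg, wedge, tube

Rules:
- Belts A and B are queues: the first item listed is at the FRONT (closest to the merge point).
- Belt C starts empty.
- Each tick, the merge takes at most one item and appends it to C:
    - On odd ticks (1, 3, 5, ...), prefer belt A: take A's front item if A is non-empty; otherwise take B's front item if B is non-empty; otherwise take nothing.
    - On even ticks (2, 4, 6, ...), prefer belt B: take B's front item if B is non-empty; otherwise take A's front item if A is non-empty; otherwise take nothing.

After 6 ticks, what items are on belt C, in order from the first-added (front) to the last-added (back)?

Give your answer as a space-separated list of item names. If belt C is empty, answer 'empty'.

Answer: tile peg apple wedge crate tube

Derivation:
Tick 1: prefer A, take tile from A; A=[apple,crate,mast,jar,plank] B=[peg,wedge,tube] C=[tile]
Tick 2: prefer B, take peg from B; A=[apple,crate,mast,jar,plank] B=[wedge,tube] C=[tile,peg]
Tick 3: prefer A, take apple from A; A=[crate,mast,jar,plank] B=[wedge,tube] C=[tile,peg,apple]
Tick 4: prefer B, take wedge from B; A=[crate,mast,jar,plank] B=[tube] C=[tile,peg,apple,wedge]
Tick 5: prefer A, take crate from A; A=[mast,jar,plank] B=[tube] C=[tile,peg,apple,wedge,crate]
Tick 6: prefer B, take tube from B; A=[mast,jar,plank] B=[-] C=[tile,peg,apple,wedge,crate,tube]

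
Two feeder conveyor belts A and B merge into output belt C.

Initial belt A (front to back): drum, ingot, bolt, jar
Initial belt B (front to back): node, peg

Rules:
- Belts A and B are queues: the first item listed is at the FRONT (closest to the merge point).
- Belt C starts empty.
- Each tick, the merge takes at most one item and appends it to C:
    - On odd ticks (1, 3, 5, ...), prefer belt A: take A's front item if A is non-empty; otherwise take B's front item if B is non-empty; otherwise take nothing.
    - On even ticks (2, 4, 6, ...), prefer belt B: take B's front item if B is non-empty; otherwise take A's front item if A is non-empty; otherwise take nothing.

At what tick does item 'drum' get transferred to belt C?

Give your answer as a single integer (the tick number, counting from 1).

Answer: 1

Derivation:
Tick 1: prefer A, take drum from A; A=[ingot,bolt,jar] B=[node,peg] C=[drum]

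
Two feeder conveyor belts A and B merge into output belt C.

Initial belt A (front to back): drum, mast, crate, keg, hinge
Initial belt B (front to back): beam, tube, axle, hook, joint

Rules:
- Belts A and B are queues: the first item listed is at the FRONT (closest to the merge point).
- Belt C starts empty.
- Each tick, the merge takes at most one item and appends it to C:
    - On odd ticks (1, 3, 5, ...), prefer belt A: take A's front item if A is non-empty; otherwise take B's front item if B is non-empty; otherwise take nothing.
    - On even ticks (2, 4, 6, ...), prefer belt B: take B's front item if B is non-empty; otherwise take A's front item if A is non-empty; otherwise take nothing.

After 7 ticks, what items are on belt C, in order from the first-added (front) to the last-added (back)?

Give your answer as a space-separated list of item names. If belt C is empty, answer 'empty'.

Tick 1: prefer A, take drum from A; A=[mast,crate,keg,hinge] B=[beam,tube,axle,hook,joint] C=[drum]
Tick 2: prefer B, take beam from B; A=[mast,crate,keg,hinge] B=[tube,axle,hook,joint] C=[drum,beam]
Tick 3: prefer A, take mast from A; A=[crate,keg,hinge] B=[tube,axle,hook,joint] C=[drum,beam,mast]
Tick 4: prefer B, take tube from B; A=[crate,keg,hinge] B=[axle,hook,joint] C=[drum,beam,mast,tube]
Tick 5: prefer A, take crate from A; A=[keg,hinge] B=[axle,hook,joint] C=[drum,beam,mast,tube,crate]
Tick 6: prefer B, take axle from B; A=[keg,hinge] B=[hook,joint] C=[drum,beam,mast,tube,crate,axle]
Tick 7: prefer A, take keg from A; A=[hinge] B=[hook,joint] C=[drum,beam,mast,tube,crate,axle,keg]

Answer: drum beam mast tube crate axle keg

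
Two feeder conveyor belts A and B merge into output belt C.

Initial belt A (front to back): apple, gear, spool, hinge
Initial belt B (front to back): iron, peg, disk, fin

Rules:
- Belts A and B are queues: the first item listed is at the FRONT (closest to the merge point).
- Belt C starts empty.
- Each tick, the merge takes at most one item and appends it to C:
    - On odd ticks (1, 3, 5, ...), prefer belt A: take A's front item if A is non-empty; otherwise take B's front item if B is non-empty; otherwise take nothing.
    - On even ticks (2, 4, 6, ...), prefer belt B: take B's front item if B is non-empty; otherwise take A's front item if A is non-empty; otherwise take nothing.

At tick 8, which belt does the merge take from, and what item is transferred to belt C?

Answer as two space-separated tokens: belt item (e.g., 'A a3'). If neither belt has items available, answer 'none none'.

Answer: B fin

Derivation:
Tick 1: prefer A, take apple from A; A=[gear,spool,hinge] B=[iron,peg,disk,fin] C=[apple]
Tick 2: prefer B, take iron from B; A=[gear,spool,hinge] B=[peg,disk,fin] C=[apple,iron]
Tick 3: prefer A, take gear from A; A=[spool,hinge] B=[peg,disk,fin] C=[apple,iron,gear]
Tick 4: prefer B, take peg from B; A=[spool,hinge] B=[disk,fin] C=[apple,iron,gear,peg]
Tick 5: prefer A, take spool from A; A=[hinge] B=[disk,fin] C=[apple,iron,gear,peg,spool]
Tick 6: prefer B, take disk from B; A=[hinge] B=[fin] C=[apple,iron,gear,peg,spool,disk]
Tick 7: prefer A, take hinge from A; A=[-] B=[fin] C=[apple,iron,gear,peg,spool,disk,hinge]
Tick 8: prefer B, take fin from B; A=[-] B=[-] C=[apple,iron,gear,peg,spool,disk,hinge,fin]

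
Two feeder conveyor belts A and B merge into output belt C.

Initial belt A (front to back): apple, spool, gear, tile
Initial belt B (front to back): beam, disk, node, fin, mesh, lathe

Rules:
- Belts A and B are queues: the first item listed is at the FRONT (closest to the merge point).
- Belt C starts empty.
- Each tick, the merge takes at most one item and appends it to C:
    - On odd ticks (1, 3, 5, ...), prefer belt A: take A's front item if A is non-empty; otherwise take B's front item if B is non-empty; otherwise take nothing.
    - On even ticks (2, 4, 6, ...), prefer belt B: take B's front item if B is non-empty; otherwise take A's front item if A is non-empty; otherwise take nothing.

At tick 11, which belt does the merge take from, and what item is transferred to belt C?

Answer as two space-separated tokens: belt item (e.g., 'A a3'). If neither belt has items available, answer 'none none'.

Answer: none none

Derivation:
Tick 1: prefer A, take apple from A; A=[spool,gear,tile] B=[beam,disk,node,fin,mesh,lathe] C=[apple]
Tick 2: prefer B, take beam from B; A=[spool,gear,tile] B=[disk,node,fin,mesh,lathe] C=[apple,beam]
Tick 3: prefer A, take spool from A; A=[gear,tile] B=[disk,node,fin,mesh,lathe] C=[apple,beam,spool]
Tick 4: prefer B, take disk from B; A=[gear,tile] B=[node,fin,mesh,lathe] C=[apple,beam,spool,disk]
Tick 5: prefer A, take gear from A; A=[tile] B=[node,fin,mesh,lathe] C=[apple,beam,spool,disk,gear]
Tick 6: prefer B, take node from B; A=[tile] B=[fin,mesh,lathe] C=[apple,beam,spool,disk,gear,node]
Tick 7: prefer A, take tile from A; A=[-] B=[fin,mesh,lathe] C=[apple,beam,spool,disk,gear,node,tile]
Tick 8: prefer B, take fin from B; A=[-] B=[mesh,lathe] C=[apple,beam,spool,disk,gear,node,tile,fin]
Tick 9: prefer A, take mesh from B; A=[-] B=[lathe] C=[apple,beam,spool,disk,gear,node,tile,fin,mesh]
Tick 10: prefer B, take lathe from B; A=[-] B=[-] C=[apple,beam,spool,disk,gear,node,tile,fin,mesh,lathe]
Tick 11: prefer A, both empty, nothing taken; A=[-] B=[-] C=[apple,beam,spool,disk,gear,node,tile,fin,mesh,lathe]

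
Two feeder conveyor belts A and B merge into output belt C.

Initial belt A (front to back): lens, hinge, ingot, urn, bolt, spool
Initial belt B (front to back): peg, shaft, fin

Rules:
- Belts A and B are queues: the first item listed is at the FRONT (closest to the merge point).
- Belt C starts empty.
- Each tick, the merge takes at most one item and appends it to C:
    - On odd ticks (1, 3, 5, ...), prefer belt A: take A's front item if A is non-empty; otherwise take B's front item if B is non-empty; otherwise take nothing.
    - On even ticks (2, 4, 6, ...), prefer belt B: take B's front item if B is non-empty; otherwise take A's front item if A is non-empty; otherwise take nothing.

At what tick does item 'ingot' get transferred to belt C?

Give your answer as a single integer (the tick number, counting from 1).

Tick 1: prefer A, take lens from A; A=[hinge,ingot,urn,bolt,spool] B=[peg,shaft,fin] C=[lens]
Tick 2: prefer B, take peg from B; A=[hinge,ingot,urn,bolt,spool] B=[shaft,fin] C=[lens,peg]
Tick 3: prefer A, take hinge from A; A=[ingot,urn,bolt,spool] B=[shaft,fin] C=[lens,peg,hinge]
Tick 4: prefer B, take shaft from B; A=[ingot,urn,bolt,spool] B=[fin] C=[lens,peg,hinge,shaft]
Tick 5: prefer A, take ingot from A; A=[urn,bolt,spool] B=[fin] C=[lens,peg,hinge,shaft,ingot]

Answer: 5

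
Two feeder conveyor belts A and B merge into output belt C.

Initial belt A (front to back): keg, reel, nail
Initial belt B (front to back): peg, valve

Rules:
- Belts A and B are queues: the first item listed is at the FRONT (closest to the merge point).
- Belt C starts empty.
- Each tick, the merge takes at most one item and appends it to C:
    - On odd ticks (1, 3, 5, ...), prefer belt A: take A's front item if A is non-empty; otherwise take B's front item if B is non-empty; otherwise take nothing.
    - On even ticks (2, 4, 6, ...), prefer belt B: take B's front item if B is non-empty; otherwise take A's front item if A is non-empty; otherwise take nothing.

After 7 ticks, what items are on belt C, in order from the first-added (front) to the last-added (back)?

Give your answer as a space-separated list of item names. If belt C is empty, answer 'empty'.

Answer: keg peg reel valve nail

Derivation:
Tick 1: prefer A, take keg from A; A=[reel,nail] B=[peg,valve] C=[keg]
Tick 2: prefer B, take peg from B; A=[reel,nail] B=[valve] C=[keg,peg]
Tick 3: prefer A, take reel from A; A=[nail] B=[valve] C=[keg,peg,reel]
Tick 4: prefer B, take valve from B; A=[nail] B=[-] C=[keg,peg,reel,valve]
Tick 5: prefer A, take nail from A; A=[-] B=[-] C=[keg,peg,reel,valve,nail]
Tick 6: prefer B, both empty, nothing taken; A=[-] B=[-] C=[keg,peg,reel,valve,nail]
Tick 7: prefer A, both empty, nothing taken; A=[-] B=[-] C=[keg,peg,reel,valve,nail]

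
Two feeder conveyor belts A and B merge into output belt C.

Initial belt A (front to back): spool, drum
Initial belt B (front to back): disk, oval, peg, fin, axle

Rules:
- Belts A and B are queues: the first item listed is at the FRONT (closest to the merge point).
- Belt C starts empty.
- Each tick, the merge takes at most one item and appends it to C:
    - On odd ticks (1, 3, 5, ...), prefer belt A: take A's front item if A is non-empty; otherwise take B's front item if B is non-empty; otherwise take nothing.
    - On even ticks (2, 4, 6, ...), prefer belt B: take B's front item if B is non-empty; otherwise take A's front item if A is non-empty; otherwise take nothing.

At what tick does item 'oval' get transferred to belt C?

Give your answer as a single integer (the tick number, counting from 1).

Answer: 4

Derivation:
Tick 1: prefer A, take spool from A; A=[drum] B=[disk,oval,peg,fin,axle] C=[spool]
Tick 2: prefer B, take disk from B; A=[drum] B=[oval,peg,fin,axle] C=[spool,disk]
Tick 3: prefer A, take drum from A; A=[-] B=[oval,peg,fin,axle] C=[spool,disk,drum]
Tick 4: prefer B, take oval from B; A=[-] B=[peg,fin,axle] C=[spool,disk,drum,oval]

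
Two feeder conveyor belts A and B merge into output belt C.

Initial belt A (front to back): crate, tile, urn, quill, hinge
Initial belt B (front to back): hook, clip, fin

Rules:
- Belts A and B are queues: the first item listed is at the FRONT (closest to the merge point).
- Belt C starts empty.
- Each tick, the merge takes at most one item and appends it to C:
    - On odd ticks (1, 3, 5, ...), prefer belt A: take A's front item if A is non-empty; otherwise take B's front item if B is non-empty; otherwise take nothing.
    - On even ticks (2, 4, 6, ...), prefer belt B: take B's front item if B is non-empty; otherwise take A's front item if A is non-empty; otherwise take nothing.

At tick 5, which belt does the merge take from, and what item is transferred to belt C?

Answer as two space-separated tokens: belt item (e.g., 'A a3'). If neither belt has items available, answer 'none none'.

Tick 1: prefer A, take crate from A; A=[tile,urn,quill,hinge] B=[hook,clip,fin] C=[crate]
Tick 2: prefer B, take hook from B; A=[tile,urn,quill,hinge] B=[clip,fin] C=[crate,hook]
Tick 3: prefer A, take tile from A; A=[urn,quill,hinge] B=[clip,fin] C=[crate,hook,tile]
Tick 4: prefer B, take clip from B; A=[urn,quill,hinge] B=[fin] C=[crate,hook,tile,clip]
Tick 5: prefer A, take urn from A; A=[quill,hinge] B=[fin] C=[crate,hook,tile,clip,urn]

Answer: A urn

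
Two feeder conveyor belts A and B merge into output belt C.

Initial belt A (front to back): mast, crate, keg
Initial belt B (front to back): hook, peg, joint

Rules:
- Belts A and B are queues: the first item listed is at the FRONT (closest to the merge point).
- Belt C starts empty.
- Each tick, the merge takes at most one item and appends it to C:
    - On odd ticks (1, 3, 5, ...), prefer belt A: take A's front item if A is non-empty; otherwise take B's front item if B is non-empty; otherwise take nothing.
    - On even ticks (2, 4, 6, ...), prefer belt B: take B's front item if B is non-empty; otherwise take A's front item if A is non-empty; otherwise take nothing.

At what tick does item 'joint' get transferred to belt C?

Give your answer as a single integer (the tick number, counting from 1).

Answer: 6

Derivation:
Tick 1: prefer A, take mast from A; A=[crate,keg] B=[hook,peg,joint] C=[mast]
Tick 2: prefer B, take hook from B; A=[crate,keg] B=[peg,joint] C=[mast,hook]
Tick 3: prefer A, take crate from A; A=[keg] B=[peg,joint] C=[mast,hook,crate]
Tick 4: prefer B, take peg from B; A=[keg] B=[joint] C=[mast,hook,crate,peg]
Tick 5: prefer A, take keg from A; A=[-] B=[joint] C=[mast,hook,crate,peg,keg]
Tick 6: prefer B, take joint from B; A=[-] B=[-] C=[mast,hook,crate,peg,keg,joint]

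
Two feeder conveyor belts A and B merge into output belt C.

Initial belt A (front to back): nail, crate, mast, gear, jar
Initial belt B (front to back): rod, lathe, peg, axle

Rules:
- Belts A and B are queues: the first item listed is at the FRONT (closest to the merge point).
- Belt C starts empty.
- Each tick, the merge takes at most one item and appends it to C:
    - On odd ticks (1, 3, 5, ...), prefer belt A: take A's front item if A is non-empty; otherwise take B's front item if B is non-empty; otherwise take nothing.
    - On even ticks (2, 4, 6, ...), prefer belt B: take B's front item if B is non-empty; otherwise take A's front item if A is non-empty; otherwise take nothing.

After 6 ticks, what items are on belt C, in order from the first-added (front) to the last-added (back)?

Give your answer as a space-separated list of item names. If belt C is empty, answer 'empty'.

Tick 1: prefer A, take nail from A; A=[crate,mast,gear,jar] B=[rod,lathe,peg,axle] C=[nail]
Tick 2: prefer B, take rod from B; A=[crate,mast,gear,jar] B=[lathe,peg,axle] C=[nail,rod]
Tick 3: prefer A, take crate from A; A=[mast,gear,jar] B=[lathe,peg,axle] C=[nail,rod,crate]
Tick 4: prefer B, take lathe from B; A=[mast,gear,jar] B=[peg,axle] C=[nail,rod,crate,lathe]
Tick 5: prefer A, take mast from A; A=[gear,jar] B=[peg,axle] C=[nail,rod,crate,lathe,mast]
Tick 6: prefer B, take peg from B; A=[gear,jar] B=[axle] C=[nail,rod,crate,lathe,mast,peg]

Answer: nail rod crate lathe mast peg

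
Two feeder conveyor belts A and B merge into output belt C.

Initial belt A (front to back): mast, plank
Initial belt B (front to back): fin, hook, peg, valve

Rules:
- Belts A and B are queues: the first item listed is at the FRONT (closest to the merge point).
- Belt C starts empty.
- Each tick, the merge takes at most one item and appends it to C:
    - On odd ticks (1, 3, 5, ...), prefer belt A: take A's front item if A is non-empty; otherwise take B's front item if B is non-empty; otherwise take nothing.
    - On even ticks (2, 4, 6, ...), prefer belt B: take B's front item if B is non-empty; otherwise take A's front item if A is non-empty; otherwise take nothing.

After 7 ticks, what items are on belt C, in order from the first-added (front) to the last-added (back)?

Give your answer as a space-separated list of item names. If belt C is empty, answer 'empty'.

Answer: mast fin plank hook peg valve

Derivation:
Tick 1: prefer A, take mast from A; A=[plank] B=[fin,hook,peg,valve] C=[mast]
Tick 2: prefer B, take fin from B; A=[plank] B=[hook,peg,valve] C=[mast,fin]
Tick 3: prefer A, take plank from A; A=[-] B=[hook,peg,valve] C=[mast,fin,plank]
Tick 4: prefer B, take hook from B; A=[-] B=[peg,valve] C=[mast,fin,plank,hook]
Tick 5: prefer A, take peg from B; A=[-] B=[valve] C=[mast,fin,plank,hook,peg]
Tick 6: prefer B, take valve from B; A=[-] B=[-] C=[mast,fin,plank,hook,peg,valve]
Tick 7: prefer A, both empty, nothing taken; A=[-] B=[-] C=[mast,fin,plank,hook,peg,valve]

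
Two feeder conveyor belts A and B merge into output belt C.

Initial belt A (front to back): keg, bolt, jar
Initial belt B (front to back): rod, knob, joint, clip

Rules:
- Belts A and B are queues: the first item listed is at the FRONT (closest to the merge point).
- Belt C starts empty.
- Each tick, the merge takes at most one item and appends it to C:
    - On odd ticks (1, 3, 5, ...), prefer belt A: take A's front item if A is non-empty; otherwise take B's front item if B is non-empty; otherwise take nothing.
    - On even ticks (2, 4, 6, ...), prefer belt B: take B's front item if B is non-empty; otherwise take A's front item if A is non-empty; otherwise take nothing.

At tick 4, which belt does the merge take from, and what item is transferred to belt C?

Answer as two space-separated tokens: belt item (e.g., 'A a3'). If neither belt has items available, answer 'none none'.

Answer: B knob

Derivation:
Tick 1: prefer A, take keg from A; A=[bolt,jar] B=[rod,knob,joint,clip] C=[keg]
Tick 2: prefer B, take rod from B; A=[bolt,jar] B=[knob,joint,clip] C=[keg,rod]
Tick 3: prefer A, take bolt from A; A=[jar] B=[knob,joint,clip] C=[keg,rod,bolt]
Tick 4: prefer B, take knob from B; A=[jar] B=[joint,clip] C=[keg,rod,bolt,knob]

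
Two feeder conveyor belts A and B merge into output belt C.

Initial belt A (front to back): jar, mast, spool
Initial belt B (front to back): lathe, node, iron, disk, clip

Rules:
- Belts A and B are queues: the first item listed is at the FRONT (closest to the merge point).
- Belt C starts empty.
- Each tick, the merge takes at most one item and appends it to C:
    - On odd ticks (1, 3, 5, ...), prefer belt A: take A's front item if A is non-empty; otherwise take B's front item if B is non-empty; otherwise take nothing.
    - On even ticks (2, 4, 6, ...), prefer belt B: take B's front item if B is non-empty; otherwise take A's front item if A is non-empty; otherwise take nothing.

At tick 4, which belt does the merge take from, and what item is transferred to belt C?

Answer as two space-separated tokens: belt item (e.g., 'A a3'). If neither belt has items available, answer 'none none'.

Answer: B node

Derivation:
Tick 1: prefer A, take jar from A; A=[mast,spool] B=[lathe,node,iron,disk,clip] C=[jar]
Tick 2: prefer B, take lathe from B; A=[mast,spool] B=[node,iron,disk,clip] C=[jar,lathe]
Tick 3: prefer A, take mast from A; A=[spool] B=[node,iron,disk,clip] C=[jar,lathe,mast]
Tick 4: prefer B, take node from B; A=[spool] B=[iron,disk,clip] C=[jar,lathe,mast,node]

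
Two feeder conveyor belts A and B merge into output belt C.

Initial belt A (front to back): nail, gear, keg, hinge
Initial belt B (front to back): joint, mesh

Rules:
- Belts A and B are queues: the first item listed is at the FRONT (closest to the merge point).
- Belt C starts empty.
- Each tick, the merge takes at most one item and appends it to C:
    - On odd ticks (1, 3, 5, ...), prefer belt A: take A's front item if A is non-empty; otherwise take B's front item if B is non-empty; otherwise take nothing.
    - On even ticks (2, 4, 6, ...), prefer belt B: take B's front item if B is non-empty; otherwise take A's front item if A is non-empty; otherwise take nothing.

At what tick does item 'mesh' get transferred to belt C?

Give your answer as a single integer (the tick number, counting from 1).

Answer: 4

Derivation:
Tick 1: prefer A, take nail from A; A=[gear,keg,hinge] B=[joint,mesh] C=[nail]
Tick 2: prefer B, take joint from B; A=[gear,keg,hinge] B=[mesh] C=[nail,joint]
Tick 3: prefer A, take gear from A; A=[keg,hinge] B=[mesh] C=[nail,joint,gear]
Tick 4: prefer B, take mesh from B; A=[keg,hinge] B=[-] C=[nail,joint,gear,mesh]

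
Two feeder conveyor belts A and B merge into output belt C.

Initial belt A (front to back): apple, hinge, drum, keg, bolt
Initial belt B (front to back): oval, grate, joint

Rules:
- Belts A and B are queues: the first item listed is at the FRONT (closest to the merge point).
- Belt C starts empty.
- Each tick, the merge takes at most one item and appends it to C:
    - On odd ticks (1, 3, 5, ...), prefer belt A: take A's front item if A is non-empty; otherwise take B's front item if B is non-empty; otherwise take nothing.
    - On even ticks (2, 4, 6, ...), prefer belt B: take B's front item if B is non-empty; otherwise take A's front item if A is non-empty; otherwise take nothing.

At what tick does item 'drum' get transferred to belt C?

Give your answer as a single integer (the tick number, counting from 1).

Tick 1: prefer A, take apple from A; A=[hinge,drum,keg,bolt] B=[oval,grate,joint] C=[apple]
Tick 2: prefer B, take oval from B; A=[hinge,drum,keg,bolt] B=[grate,joint] C=[apple,oval]
Tick 3: prefer A, take hinge from A; A=[drum,keg,bolt] B=[grate,joint] C=[apple,oval,hinge]
Tick 4: prefer B, take grate from B; A=[drum,keg,bolt] B=[joint] C=[apple,oval,hinge,grate]
Tick 5: prefer A, take drum from A; A=[keg,bolt] B=[joint] C=[apple,oval,hinge,grate,drum]

Answer: 5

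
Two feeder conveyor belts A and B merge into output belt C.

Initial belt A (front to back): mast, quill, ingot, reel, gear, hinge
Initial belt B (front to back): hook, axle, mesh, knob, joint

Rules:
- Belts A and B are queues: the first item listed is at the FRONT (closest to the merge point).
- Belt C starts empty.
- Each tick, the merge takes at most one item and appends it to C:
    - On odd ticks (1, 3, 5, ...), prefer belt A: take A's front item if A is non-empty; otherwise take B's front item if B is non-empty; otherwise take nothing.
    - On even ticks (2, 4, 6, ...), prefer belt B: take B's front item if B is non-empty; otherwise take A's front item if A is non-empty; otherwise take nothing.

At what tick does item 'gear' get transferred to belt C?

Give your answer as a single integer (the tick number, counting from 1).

Tick 1: prefer A, take mast from A; A=[quill,ingot,reel,gear,hinge] B=[hook,axle,mesh,knob,joint] C=[mast]
Tick 2: prefer B, take hook from B; A=[quill,ingot,reel,gear,hinge] B=[axle,mesh,knob,joint] C=[mast,hook]
Tick 3: prefer A, take quill from A; A=[ingot,reel,gear,hinge] B=[axle,mesh,knob,joint] C=[mast,hook,quill]
Tick 4: prefer B, take axle from B; A=[ingot,reel,gear,hinge] B=[mesh,knob,joint] C=[mast,hook,quill,axle]
Tick 5: prefer A, take ingot from A; A=[reel,gear,hinge] B=[mesh,knob,joint] C=[mast,hook,quill,axle,ingot]
Tick 6: prefer B, take mesh from B; A=[reel,gear,hinge] B=[knob,joint] C=[mast,hook,quill,axle,ingot,mesh]
Tick 7: prefer A, take reel from A; A=[gear,hinge] B=[knob,joint] C=[mast,hook,quill,axle,ingot,mesh,reel]
Tick 8: prefer B, take knob from B; A=[gear,hinge] B=[joint] C=[mast,hook,quill,axle,ingot,mesh,reel,knob]
Tick 9: prefer A, take gear from A; A=[hinge] B=[joint] C=[mast,hook,quill,axle,ingot,mesh,reel,knob,gear]

Answer: 9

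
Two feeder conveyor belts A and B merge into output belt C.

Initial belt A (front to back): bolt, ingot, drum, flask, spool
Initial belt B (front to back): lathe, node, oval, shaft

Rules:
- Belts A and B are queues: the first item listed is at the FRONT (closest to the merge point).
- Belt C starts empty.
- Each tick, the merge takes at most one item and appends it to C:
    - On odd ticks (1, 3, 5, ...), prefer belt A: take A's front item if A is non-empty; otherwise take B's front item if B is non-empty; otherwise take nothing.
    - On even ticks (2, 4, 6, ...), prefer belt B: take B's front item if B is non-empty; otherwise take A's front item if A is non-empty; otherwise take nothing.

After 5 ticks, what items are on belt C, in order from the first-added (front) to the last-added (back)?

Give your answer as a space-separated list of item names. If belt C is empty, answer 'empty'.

Answer: bolt lathe ingot node drum

Derivation:
Tick 1: prefer A, take bolt from A; A=[ingot,drum,flask,spool] B=[lathe,node,oval,shaft] C=[bolt]
Tick 2: prefer B, take lathe from B; A=[ingot,drum,flask,spool] B=[node,oval,shaft] C=[bolt,lathe]
Tick 3: prefer A, take ingot from A; A=[drum,flask,spool] B=[node,oval,shaft] C=[bolt,lathe,ingot]
Tick 4: prefer B, take node from B; A=[drum,flask,spool] B=[oval,shaft] C=[bolt,lathe,ingot,node]
Tick 5: prefer A, take drum from A; A=[flask,spool] B=[oval,shaft] C=[bolt,lathe,ingot,node,drum]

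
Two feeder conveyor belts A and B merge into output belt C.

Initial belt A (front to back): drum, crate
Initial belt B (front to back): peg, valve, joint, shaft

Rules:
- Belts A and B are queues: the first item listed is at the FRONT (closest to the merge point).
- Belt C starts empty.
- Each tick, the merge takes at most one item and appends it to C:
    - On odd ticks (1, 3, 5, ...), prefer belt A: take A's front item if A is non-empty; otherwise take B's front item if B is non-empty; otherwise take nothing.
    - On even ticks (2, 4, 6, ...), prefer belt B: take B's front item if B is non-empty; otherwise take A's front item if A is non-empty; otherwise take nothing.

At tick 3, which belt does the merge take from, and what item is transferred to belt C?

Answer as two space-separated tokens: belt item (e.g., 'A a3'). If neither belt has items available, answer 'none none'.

Tick 1: prefer A, take drum from A; A=[crate] B=[peg,valve,joint,shaft] C=[drum]
Tick 2: prefer B, take peg from B; A=[crate] B=[valve,joint,shaft] C=[drum,peg]
Tick 3: prefer A, take crate from A; A=[-] B=[valve,joint,shaft] C=[drum,peg,crate]

Answer: A crate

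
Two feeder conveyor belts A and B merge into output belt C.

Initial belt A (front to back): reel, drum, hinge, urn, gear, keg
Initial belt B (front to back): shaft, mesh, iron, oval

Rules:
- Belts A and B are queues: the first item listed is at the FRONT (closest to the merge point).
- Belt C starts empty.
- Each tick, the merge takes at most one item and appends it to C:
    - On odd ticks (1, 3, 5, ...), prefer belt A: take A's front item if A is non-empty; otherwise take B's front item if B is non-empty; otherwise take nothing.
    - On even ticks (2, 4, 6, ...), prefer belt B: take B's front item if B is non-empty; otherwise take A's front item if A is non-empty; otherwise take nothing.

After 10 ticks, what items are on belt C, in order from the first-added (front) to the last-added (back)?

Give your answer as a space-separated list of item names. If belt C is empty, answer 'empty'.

Answer: reel shaft drum mesh hinge iron urn oval gear keg

Derivation:
Tick 1: prefer A, take reel from A; A=[drum,hinge,urn,gear,keg] B=[shaft,mesh,iron,oval] C=[reel]
Tick 2: prefer B, take shaft from B; A=[drum,hinge,urn,gear,keg] B=[mesh,iron,oval] C=[reel,shaft]
Tick 3: prefer A, take drum from A; A=[hinge,urn,gear,keg] B=[mesh,iron,oval] C=[reel,shaft,drum]
Tick 4: prefer B, take mesh from B; A=[hinge,urn,gear,keg] B=[iron,oval] C=[reel,shaft,drum,mesh]
Tick 5: prefer A, take hinge from A; A=[urn,gear,keg] B=[iron,oval] C=[reel,shaft,drum,mesh,hinge]
Tick 6: prefer B, take iron from B; A=[urn,gear,keg] B=[oval] C=[reel,shaft,drum,mesh,hinge,iron]
Tick 7: prefer A, take urn from A; A=[gear,keg] B=[oval] C=[reel,shaft,drum,mesh,hinge,iron,urn]
Tick 8: prefer B, take oval from B; A=[gear,keg] B=[-] C=[reel,shaft,drum,mesh,hinge,iron,urn,oval]
Tick 9: prefer A, take gear from A; A=[keg] B=[-] C=[reel,shaft,drum,mesh,hinge,iron,urn,oval,gear]
Tick 10: prefer B, take keg from A; A=[-] B=[-] C=[reel,shaft,drum,mesh,hinge,iron,urn,oval,gear,keg]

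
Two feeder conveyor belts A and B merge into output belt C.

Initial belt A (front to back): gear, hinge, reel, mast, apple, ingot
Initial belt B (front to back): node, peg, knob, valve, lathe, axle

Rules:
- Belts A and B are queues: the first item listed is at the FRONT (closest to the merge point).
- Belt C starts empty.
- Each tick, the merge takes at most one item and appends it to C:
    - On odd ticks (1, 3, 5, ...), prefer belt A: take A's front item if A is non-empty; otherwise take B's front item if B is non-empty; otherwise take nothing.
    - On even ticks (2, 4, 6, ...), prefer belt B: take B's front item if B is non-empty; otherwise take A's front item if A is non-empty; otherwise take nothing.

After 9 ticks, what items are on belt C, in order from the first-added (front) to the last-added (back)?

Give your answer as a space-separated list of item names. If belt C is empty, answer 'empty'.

Answer: gear node hinge peg reel knob mast valve apple

Derivation:
Tick 1: prefer A, take gear from A; A=[hinge,reel,mast,apple,ingot] B=[node,peg,knob,valve,lathe,axle] C=[gear]
Tick 2: prefer B, take node from B; A=[hinge,reel,mast,apple,ingot] B=[peg,knob,valve,lathe,axle] C=[gear,node]
Tick 3: prefer A, take hinge from A; A=[reel,mast,apple,ingot] B=[peg,knob,valve,lathe,axle] C=[gear,node,hinge]
Tick 4: prefer B, take peg from B; A=[reel,mast,apple,ingot] B=[knob,valve,lathe,axle] C=[gear,node,hinge,peg]
Tick 5: prefer A, take reel from A; A=[mast,apple,ingot] B=[knob,valve,lathe,axle] C=[gear,node,hinge,peg,reel]
Tick 6: prefer B, take knob from B; A=[mast,apple,ingot] B=[valve,lathe,axle] C=[gear,node,hinge,peg,reel,knob]
Tick 7: prefer A, take mast from A; A=[apple,ingot] B=[valve,lathe,axle] C=[gear,node,hinge,peg,reel,knob,mast]
Tick 8: prefer B, take valve from B; A=[apple,ingot] B=[lathe,axle] C=[gear,node,hinge,peg,reel,knob,mast,valve]
Tick 9: prefer A, take apple from A; A=[ingot] B=[lathe,axle] C=[gear,node,hinge,peg,reel,knob,mast,valve,apple]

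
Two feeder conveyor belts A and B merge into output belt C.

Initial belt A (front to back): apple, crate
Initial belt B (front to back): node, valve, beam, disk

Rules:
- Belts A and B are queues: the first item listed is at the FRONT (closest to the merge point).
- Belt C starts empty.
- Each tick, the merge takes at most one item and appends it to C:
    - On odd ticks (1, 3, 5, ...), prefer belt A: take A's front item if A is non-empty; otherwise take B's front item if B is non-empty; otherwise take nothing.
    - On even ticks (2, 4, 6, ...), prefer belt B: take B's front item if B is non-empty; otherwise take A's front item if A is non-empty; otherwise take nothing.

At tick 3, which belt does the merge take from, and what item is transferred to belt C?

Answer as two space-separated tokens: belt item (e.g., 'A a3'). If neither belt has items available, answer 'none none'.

Tick 1: prefer A, take apple from A; A=[crate] B=[node,valve,beam,disk] C=[apple]
Tick 2: prefer B, take node from B; A=[crate] B=[valve,beam,disk] C=[apple,node]
Tick 3: prefer A, take crate from A; A=[-] B=[valve,beam,disk] C=[apple,node,crate]

Answer: A crate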